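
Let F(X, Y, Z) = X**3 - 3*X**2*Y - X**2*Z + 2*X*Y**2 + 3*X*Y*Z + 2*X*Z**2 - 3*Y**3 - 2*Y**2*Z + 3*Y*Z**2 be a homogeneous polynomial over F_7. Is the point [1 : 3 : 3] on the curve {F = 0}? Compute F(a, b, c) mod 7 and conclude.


F(1,3,3) ≡ 5 (mod 7); P is NOT on the curve.

Evaluate F(1, 3, 3) term-by-term (mod 7).
  X**3 ↦ 1·1·1·1 = 1
  -3*X**2*Y ↦ -3·1·3·1 = -9
  -X**2*Z ↦ -1·1·1·3 = -3
  2*X*Y**2 ↦ 2·1·9·1 = 18
  3*X*Y*Z ↦ 3·1·3·3 = 27
  2*X*Z**2 ↦ 2·1·1·9 = 18
  -3*Y**3 ↦ -3·1·27·1 = -81
  -2*Y**2*Z ↦ -2·1·9·3 = -54
  3*Y*Z**2 ↦ 3·1·3·9 = 81
Sum: F(1, 3, 3) = (1) + (-9) + (-3) + (18) + (27) + (18) + (-81) + (-54) + (81) = -2.
Reducing mod 7: -2 ≡ 5 (mod 7).
Since F(a, b, c) ≡ 5 ≠ 0 (mod 7), P does NOT lie on the curve.


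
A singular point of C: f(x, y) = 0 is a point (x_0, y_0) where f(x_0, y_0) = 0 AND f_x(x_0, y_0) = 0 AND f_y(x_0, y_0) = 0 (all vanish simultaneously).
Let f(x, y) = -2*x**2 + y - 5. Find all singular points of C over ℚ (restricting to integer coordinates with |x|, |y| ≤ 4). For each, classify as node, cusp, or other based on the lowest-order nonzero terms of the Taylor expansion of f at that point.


No singular points in the scanned grid; C is smooth there.

Compute partial derivatives:
  f_x = -4*x.
  f_y = 1.
f_y = 1 is a nonzero constant, so f_y never vanishes: no point (x, y) can satisfy f = f_x = f_y = 0. In particular no (x, y) ∈ {−4, ..., 4}² is singular; the curve is smooth.


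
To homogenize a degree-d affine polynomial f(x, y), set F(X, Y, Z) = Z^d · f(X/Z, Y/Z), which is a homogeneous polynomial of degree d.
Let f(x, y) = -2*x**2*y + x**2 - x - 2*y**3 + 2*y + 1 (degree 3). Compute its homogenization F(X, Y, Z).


F(X, Y, Z) = -2*X**2*Y + X**2*Z - X*Z**2 - 2*Y**3 + 2*Y*Z**2 + Z**3

deg(f) = 3.
Substitute x = X/Z, y = Y/Z into f, then multiply by Z^3.
  monomial -2·x^2·y^1 ↦ -2·X^2·Y^1·Z^0.
  monomial 1·x^2·y^0 ↦ 1·X^2·Y^0·Z^1.
  monomial -1·x^1·y^0 ↦ -1·X^1·Y^0·Z^2.
  monomial -2·x^0·y^3 ↦ -2·X^0·Y^3·Z^0.
  monomial 2·x^0·y^1 ↦ 2·X^0·Y^1·Z^2.
  monomial 1·x^0·y^0 ↦ 1·X^0·Y^0·Z^3.
Collecting: F(X, Y, Z) = -2*X**2*Y + X**2*Z - X*Z**2 - 2*Y**3 + 2*Y*Z**2 + Z**3.


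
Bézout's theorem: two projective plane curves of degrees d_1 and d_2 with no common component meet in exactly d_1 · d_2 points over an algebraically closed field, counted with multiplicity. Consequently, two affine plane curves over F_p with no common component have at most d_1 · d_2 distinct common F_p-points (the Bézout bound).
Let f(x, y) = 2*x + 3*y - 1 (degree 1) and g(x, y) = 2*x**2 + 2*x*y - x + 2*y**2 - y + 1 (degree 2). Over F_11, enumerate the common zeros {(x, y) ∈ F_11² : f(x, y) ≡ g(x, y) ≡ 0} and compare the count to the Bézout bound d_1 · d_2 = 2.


Common zeros: ∅; count = 0; Bézout bound = 2.

deg(f) = 1, deg(g) = 2, so Bézout bound = 2.
Scan x ∈ F_11. For each x, list the y ∈ F_11 with f(x, y) ≡ 0 and those with g(x, y) ≡ 0 (mod 11); the common zeros in that column are the intersection.
  x = 0: f ≡ 0 at y ∈ {4}; g ≡ 0 at y ∈ {8, 9}; common: ∅.
  x = 1: f ≡ 0 at y ∈ {7}; g ≡ 0 at y ∈ ∅; common: ∅.
  x = 2: f ≡ 0 at y ∈ {10}; g ≡ 0 at y ∈ ∅; common: ∅.
  x = 3: f ≡ 0 at y ∈ {2}; g ≡ 0 at y ∈ ∅; common: ∅.
  x = 4: f ≡ 0 at y ∈ {5}; g ≡ 0 at y ∈ {6, 7}; common: ∅.
  x = 5: f ≡ 0 at y ∈ {8}; g ≡ 0 at y ∈ ∅; common: ∅.
  x = 6: f ≡ 0 at y ∈ {0}; g ≡ 0 at y ∈ {4, 7}; common: ∅.
  x = 7: f ≡ 0 at y ∈ {3}; g ≡ 0 at y ∈ {4, 6}; common: ∅.
  x = 8: f ≡ 0 at y ∈ {6}; g ≡ 0 at y ∈ {0, 9}; common: ∅.
  x = 9: f ≡ 0 at y ∈ {9}; g ≡ 0 at y ∈ {0, 8}; common: ∅.
  x = 10: f ≡ 0 at y ∈ {1}; g ≡ 0 at y ∈ ∅; common: ∅.
Collecting: common zeros = ∅, so the count is 0.
Comparison with the Bézout bound: 0 ≤ 2 = deg(f)·deg(g), as expected for curves with no common component (the affine F_11-count falls short of the bound because intersections may lie at infinity, over extension fields, or carry multiplicity).


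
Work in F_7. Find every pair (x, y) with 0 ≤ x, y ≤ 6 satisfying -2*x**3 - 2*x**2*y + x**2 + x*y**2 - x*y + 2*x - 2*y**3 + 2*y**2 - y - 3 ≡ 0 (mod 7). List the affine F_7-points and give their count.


Affine F_7-points: {(0, 3), (1, 2), (1, 4), (1, 6), (2, 4), (3, 0), (4, 1), (4, 4), (4, 5)}; count = 9.

For each of the 49 pairs (x, y) ∈ F_7², evaluate f(x, y) mod 7. Record the zeros.
  x = 0: [0↦4, 1↦3, 2↦1, 3↦0, 4↦2, 5↦2, 6↦2]  zeros at y ∈ {3}
  x = 1: [0↦5, 1↦2, 2↦0, 3↦1, 4↦0, 5↦6, 6↦0]  zeros at y ∈ {2, 4, 6}
  x = 2: [0↦3, 1↦1, 2↦2, 3↦1, 4↦0, 5↦1, 6↦6]  zeros at y ∈ {4}
  x = 3: [0↦0, 1↦2, 2↦2, 3↦2, 4↦4, 5↦3, 6↦1]  zeros at y ∈ {0}
  x = 4: [0↦5, 1↦0, 2↦2, 3↦6, 4↦0, 5↦0, 6↦1]  zeros at y ∈ {1, 4, 5}
  x = 5: [0↦6, 1↦4, 2↦4, 3↦1, 4↦4, 5↦1, 6↦1]  zeros at y ∈ ∅
  x = 6: [0↦5, 1↦2, 2↦3, 3↦3, 4↦4, 5↦1, 6↦3]  zeros at y ∈ ∅
Collecting zeros: affine points = {(0, 3), (1, 2), (1, 4), (1, 6), (2, 4), (3, 0), (4, 1), (4, 4), (4, 5)}.
Total count |C(F_7)_aff| = 9.


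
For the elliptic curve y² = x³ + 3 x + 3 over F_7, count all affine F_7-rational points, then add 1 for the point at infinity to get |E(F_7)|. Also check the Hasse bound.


Affine points = {(1, 0), (3, 2), (3, 5), (4, 3), (4, 4)}; affine count = 5; |E(F_7)| = 6.

Discriminant check: Δ ∝ 4a³ + 27b² = 4·3³ + 27·3² = 4·27 + 27·9 ≡ 1 (mod 7). Nonzero ⇒ E is nonsingular.
For each x ∈ F_7, compute rhs = x³ + 3·x + 3 mod 7, then count y ∈ F_7 with y² ≡ rhs.
  x = 0: rhs = 3, matching y values: none (0 points).
  x = 1: rhs = 0, matching y values: 0 (1 points).
  x = 2: rhs = 3, matching y values: none (0 points).
  x = 3: rhs = 4, matching y values: 2, 5 (2 points).
  x = 4: rhs = 2, matching y values: 3, 4 (2 points).
  x = 5: rhs = 3, matching y values: none (0 points).
  x = 6: rhs = 6, matching y values: none (0 points).
Total affine count: 5.
Full point count |E(F_7)| = 5 + 1 = 6.
Hasse bound: |6 − (7+1)| = |-2| = 2 ≤ 2√7 ≈ 5.2915 ✓.


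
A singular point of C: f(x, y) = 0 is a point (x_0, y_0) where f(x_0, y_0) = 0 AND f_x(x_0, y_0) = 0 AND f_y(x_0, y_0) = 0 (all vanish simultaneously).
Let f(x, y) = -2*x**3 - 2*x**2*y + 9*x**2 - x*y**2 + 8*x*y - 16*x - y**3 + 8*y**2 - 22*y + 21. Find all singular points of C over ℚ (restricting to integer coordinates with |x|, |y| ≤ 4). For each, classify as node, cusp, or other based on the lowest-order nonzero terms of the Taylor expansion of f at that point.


Singular points: {(1, 2)}; classification: node.

Compute partial derivatives:
  f_x = -6*x**2 - 4*x*y + 18*x - y**2 + 8*y - 16.
  f_y = -2*x**2 - 2*x*y + 8*x - 3*y**2 + 16*y - 22.
Scan x_0 ∈ {−4, ..., 4}. For each x_0, f_y(x_0, y) is a polynomial in y; find its integer roots y ∈ {−4, ..., 4}, then test f_x and f at those candidates.
  x = -4: f_y(-4, y) = -3*y**2 + 24*y - 86; no integer root y with |y| ≤ 4.
  x = -3: f_y(-3, y) = -3*y**2 + 22*y - 64; no integer root y with |y| ≤ 4.
  x = -2: f_y(-2, y) = -3*y**2 + 20*y - 46; no integer root y with |y| ≤ 4.
  x = -1: f_y(-1, y) = -3*y**2 + 18*y - 32; no integer root y with |y| ≤ 4.
  x = 0: f_y(0, y) = -3*y**2 + 16*y - 22; no integer root y with |y| ≤ 4.
  x = 1: f_y(1, y) = -3*y**2 + 14*y - 16; vanishes at y ∈ {2}. (1, 2): f_x = 0, f = 0 — SINGULAR.
  x = 2: f_y(2, y) = -3*y**2 + 12*y - 14; no integer root y with |y| ≤ 4.
  x = 3: f_y(3, y) = -3*y**2 + 10*y - 16; no integer root y with |y| ≤ 4.
  x = 4: f_y(4, y) = -3*y**2 + 8*y - 22; no integer root y with |y| ≤ 4.
Only singular point on the grid: (1, 2).
Classify: substitute x = 1 + u, y = 2 + v and expand: f = -2*u**3 - 2*u**2*v - u**2 - u*v**2 - v**3 + v**2.
No constant or linear terms (consistent with a singular point). Quadratic part: -u**2 + v**2. Cubic part: -2*u**3 - 2*u**2*v - u*v**2 - v**3.
The quadratic part v**2 - u**2 = (v − u)(v + u) splits into two distinct linear factors, so there are two distinct tangent lines y − 2 = ±(x − 1) — this is a node (ordinary double point).
Classification: node.


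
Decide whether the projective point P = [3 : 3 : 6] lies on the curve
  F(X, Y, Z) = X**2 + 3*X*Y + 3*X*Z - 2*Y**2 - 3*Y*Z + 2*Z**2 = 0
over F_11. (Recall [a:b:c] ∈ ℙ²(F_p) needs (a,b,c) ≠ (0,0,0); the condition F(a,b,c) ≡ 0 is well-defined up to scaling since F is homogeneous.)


F(3,3,6) ≡ 2 (mod 11); P is NOT on the curve.

Evaluate F(3, 3, 6) term-by-term (mod 11).
  X**2 ↦ 1·9·1·1 = 9
  3*X*Y ↦ 3·3·3·1 = 27
  3*X*Z ↦ 3·3·1·6 = 54
  -2*Y**2 ↦ -2·1·9·1 = -18
  -3*Y*Z ↦ -3·1·3·6 = -54
  2*Z**2 ↦ 2·1·1·36 = 72
Sum: F(3, 3, 6) = (9) + (27) + (54) + (-18) + (-54) + (72) = 90.
Reducing mod 11: 90 ≡ 2 (mod 11).
Since F(a, b, c) ≡ 2 ≠ 0 (mod 11), P does NOT lie on the curve.


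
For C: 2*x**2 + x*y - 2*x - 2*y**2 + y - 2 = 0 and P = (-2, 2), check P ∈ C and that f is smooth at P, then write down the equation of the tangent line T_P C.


Tangent line at P: -8*x - 9*y + 2 = 0.

Step 1: f(-2, 2) = 0, so P lies on C.
Step 2: partial derivatives
  f_x(x, y) = 4*x + y - 2, f_y(x, y) = x - 4*y + 1.
  f_x(P) = -8, f_y(P) = -9 (gradient nonzero, so P is smooth).
Step 3: tangent line at P: -8·(x − -2) + -9·(y − 2) = 0.
Expanding: -8*x - 9*y + 2 = 0.


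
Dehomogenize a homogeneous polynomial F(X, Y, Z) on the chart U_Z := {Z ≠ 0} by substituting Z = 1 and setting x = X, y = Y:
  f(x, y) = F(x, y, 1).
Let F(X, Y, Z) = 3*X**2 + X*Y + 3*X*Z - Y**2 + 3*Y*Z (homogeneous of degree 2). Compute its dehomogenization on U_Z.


f(x, y) = 3*x**2 + x*y + 3*x - y**2 + 3*y

On U_Z we set Z = 1. Each monomial c·X^i·Y^j·Z^k in F becomes c·x^i·y^j·1^k = c·x^i·y^j.
Substituting Z = 1: F(X, Y, 1) = 3*x**2 + x*y + 3*x - y**2 + 3*y.
Note: deg(f) ≤ deg(F) = 2; strict inequality happens when F is divisible by Z (lost terms).


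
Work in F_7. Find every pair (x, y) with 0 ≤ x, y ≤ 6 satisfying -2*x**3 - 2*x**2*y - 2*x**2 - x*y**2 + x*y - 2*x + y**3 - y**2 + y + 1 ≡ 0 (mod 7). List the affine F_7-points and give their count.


Affine F_7-points: {(0, 2), (1, 5), (2, 3), (3, 0), (3, 4), (4, 3), (5, 2), (6, 2)}; count = 8.

For each of the 49 pairs (x, y) ∈ F_7², evaluate f(x, y) mod 7. Record the zeros.
  x = 0: [0↦1, 1↦2, 2↦0, 3↦1, 4↦4, 5↦1, 6↦5]  zeros at y ∈ {2}
  x = 1: [0↦2, 1↦1, 2↦2, 3↦4, 4↦6, 5↦0, 6↦6]  zeros at y ∈ {5}
  x = 2: [0↦1, 1↦1, 2↦1, 3↦0, 4↦4, 5↦5, 6↦2]  zeros at y ∈ {3}
  x = 3: [0↦0, 1↦4, 2↦6, 3↦5, 4↦0, 5↦4, 6↦2]  zeros at y ∈ {0, 4}
  x = 4: [0↦1, 1↦5, 2↦5, 3↦0, 4↦3, 5↦6, 6↦1]  zeros at y ∈ {3}
  x = 5: [0↦6, 1↦6, 2↦0, 3↦1, 4↦1, 5↦6, 6↦1]  zeros at y ∈ {2}
  x = 6: [0↦3, 1↦2, 2↦0, 3↦3, 4↦3, 5↦6, 6↦4]  zeros at y ∈ {2}
Collecting zeros: affine points = {(0, 2), (1, 5), (2, 3), (3, 0), (3, 4), (4, 3), (5, 2), (6, 2)}.
Total count |C(F_7)_aff| = 8.


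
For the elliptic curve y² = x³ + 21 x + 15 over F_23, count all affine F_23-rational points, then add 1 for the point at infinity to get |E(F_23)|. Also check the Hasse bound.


Affine points = {(3, 6), (3, 17), (4, 5), (4, 18), (6, 9), (6, 14), (9, 6), (9, 17), (10, 11), (10, 12), (11, 6), (11, 17), (13, 1), (13, 22), (15, 5), (15, 18), (16, 10), (16, 13), (17, 8), (17, 15), (22, 4), (22, 19)}; affine count = 22; |E(F_23)| = 23.

Discriminant check: Δ ∝ 4a³ + 27b² = 4·21³ + 27·15² = 4·9261 + 27·225 ≡ 17 (mod 23). Nonzero ⇒ E is nonsingular.
For each x ∈ F_23, compute rhs = x³ + 21·x + 15 mod 23, then count y ∈ F_23 with y² ≡ rhs.
  x = 0: rhs = 15, matching y values: none (0 points).
  x = 1: rhs = 14, matching y values: none (0 points).
  x = 2: rhs = 19, matching y values: none (0 points).
  x = 3: rhs = 13, matching y values: 6, 17 (2 points).
  x = 4: rhs = 2, matching y values: 5, 18 (2 points).
  x = 5: rhs = 15, matching y values: none (0 points).
  x = 6: rhs = 12, matching y values: 9, 14 (2 points).
  x = 7: rhs = 22, matching y values: none (0 points).
  x = 8: rhs = 5, matching y values: none (0 points).
  x = 9: rhs = 13, matching y values: 6, 17 (2 points).
  x = 10: rhs = 6, matching y values: 11, 12 (2 points).
  x = 11: rhs = 13, matching y values: 6, 17 (2 points).
  x = 12: rhs = 17, matching y values: none (0 points).
  x = 13: rhs = 1, matching y values: 1, 22 (2 points).
  x = 14: rhs = 17, matching y values: none (0 points).
  x = 15: rhs = 2, matching y values: 5, 18 (2 points).
  x = 16: rhs = 8, matching y values: 10, 13 (2 points).
  x = 17: rhs = 18, matching y values: 8, 15 (2 points).
  x = 18: rhs = 15, matching y values: none (0 points).
  x = 19: rhs = 5, matching y values: none (0 points).
  x = 20: rhs = 17, matching y values: none (0 points).
  x = 21: rhs = 11, matching y values: none (0 points).
  x = 22: rhs = 16, matching y values: 4, 19 (2 points).
Total affine count: 22.
Full point count |E(F_23)| = 22 + 1 = 23.
Hasse bound: |23 − (23+1)| = |-1| = 1 ≤ 2√23 ≈ 9.5917 ✓.


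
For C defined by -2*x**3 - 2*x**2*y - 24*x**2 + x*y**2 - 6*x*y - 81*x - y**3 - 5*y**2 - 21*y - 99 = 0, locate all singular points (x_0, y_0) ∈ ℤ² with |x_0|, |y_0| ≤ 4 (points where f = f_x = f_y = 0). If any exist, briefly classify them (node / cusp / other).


Singular points: {(-3, -3)}; classification: cusp.

Compute partial derivatives:
  f_x = -6*x**2 - 4*x*y - 48*x + y**2 - 6*y - 81.
  f_y = -2*x**2 + 2*x*y - 6*x - 3*y**2 - 10*y - 21.
Scan x_0 ∈ {−4, ..., 4}. For each x_0, f_y(x_0, y) is a polynomial in y; find its integer roots y ∈ {−4, ..., 4}, then test f_x and f at those candidates.
  x = -4: f_y(-4, y) = -3*y**2 - 18*y - 29; no integer root y with |y| ≤ 4.
  x = -3: f_y(-3, y) = -3*y**2 - 16*y - 21; vanishes at y ∈ {-3}. (-3, -3): f_x = 0, f = 0 — SINGULAR.
  x = -2: f_y(-2, y) = -3*y**2 - 14*y - 17; no integer root y with |y| ≤ 4.
  x = -1: f_y(-1, y) = -3*y**2 - 12*y - 17; no integer root y with |y| ≤ 4.
  x = 0: f_y(0, y) = -3*y**2 - 10*y - 21; no integer root y with |y| ≤ 4.
  x = 1: f_y(1, y) = -3*y**2 - 8*y - 29; no integer root y with |y| ≤ 4.
  x = 2: f_y(2, y) = -3*y**2 - 6*y - 41; no integer root y with |y| ≤ 4.
  x = 3: f_y(3, y) = -3*y**2 - 4*y - 57; no integer root y with |y| ≤ 4.
  x = 4: f_y(4, y) = -3*y**2 - 2*y - 77; no integer root y with |y| ≤ 4.
Only singular point on the grid: (-3, -3).
Classify: substitute x = -3 + u, y = -3 + v and expand: f = -2*u**3 - 2*u**2*v + u*v**2 - v**3 + v**2.
No constant or linear terms (consistent with a singular point). Quadratic part: v**2. Cubic part: -2*u**3 - 2*u**2*v + u*v**2 - v**3.
The quadratic part v**2 is a perfect square, so there is a single (double) tangent line v = 0, i.e. y = -3. Restricting the cubic part to that line (v = 0) leaves -2*u**3 ≠ 0, so f is not divisible by v and the branch is v² ≈ 2*u**3 to lowest order — this is a cusp.
Classification: cusp.


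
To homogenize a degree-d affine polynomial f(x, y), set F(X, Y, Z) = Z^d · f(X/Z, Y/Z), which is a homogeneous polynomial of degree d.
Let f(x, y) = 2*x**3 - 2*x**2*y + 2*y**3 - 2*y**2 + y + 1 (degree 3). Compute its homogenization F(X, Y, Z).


F(X, Y, Z) = 2*X**3 - 2*X**2*Y + 2*Y**3 - 2*Y**2*Z + Y*Z**2 + Z**3

deg(f) = 3.
Substitute x = X/Z, y = Y/Z into f, then multiply by Z^3.
  monomial 2·x^3·y^0 ↦ 2·X^3·Y^0·Z^0.
  monomial -2·x^2·y^1 ↦ -2·X^2·Y^1·Z^0.
  monomial 2·x^0·y^3 ↦ 2·X^0·Y^3·Z^0.
  monomial -2·x^0·y^2 ↦ -2·X^0·Y^2·Z^1.
  monomial 1·x^0·y^1 ↦ 1·X^0·Y^1·Z^2.
  monomial 1·x^0·y^0 ↦ 1·X^0·Y^0·Z^3.
Collecting: F(X, Y, Z) = 2*X**3 - 2*X**2*Y + 2*Y**3 - 2*Y**2*Z + Y*Z**2 + Z**3.


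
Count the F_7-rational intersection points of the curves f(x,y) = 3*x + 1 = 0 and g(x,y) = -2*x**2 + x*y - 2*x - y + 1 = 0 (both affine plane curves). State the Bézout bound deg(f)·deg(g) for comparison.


Common zeros: {(2, 4)}; count = 1; Bézout bound = 2.

deg(f) = 1, deg(g) = 2, so Bézout bound = 2.
Scan x ∈ F_7. For each x, list the y ∈ F_7 with f(x, y) ≡ 0 and those with g(x, y) ≡ 0 (mod 7); the common zeros in that column are the intersection.
  x = 0: f ≡ 0 at y ∈ ∅; g ≡ 0 at y ∈ {1}; common: ∅.
  x = 1: f ≡ 0 at y ∈ ∅; g ≡ 0 at y ∈ ∅; common: ∅.
  x = 2: f ≡ 0 at y ∈ {0, 1, 2, 3, 4, 5, 6}; g ≡ 0 at y ∈ {4}; common: {4}.
  x = 3: f ≡ 0 at y ∈ ∅; g ≡ 0 at y ∈ {1}; common: ∅.
  x = 4: f ≡ 0 at y ∈ ∅; g ≡ 0 at y ∈ {6}; common: ∅.
  x = 5: f ≡ 0 at y ∈ ∅; g ≡ 0 at y ∈ {6}; common: ∅.
  x = 6: f ≡ 0 at y ∈ ∅; g ≡ 0 at y ∈ {4}; common: ∅.
Collecting: common zeros = {(2, 4)}, so the count is 1.
Comparison with the Bézout bound: 1 ≤ 2 = deg(f)·deg(g), as expected for curves with no common component (the affine F_7-count falls short of the bound because intersections may lie at infinity, over extension fields, or carry multiplicity).


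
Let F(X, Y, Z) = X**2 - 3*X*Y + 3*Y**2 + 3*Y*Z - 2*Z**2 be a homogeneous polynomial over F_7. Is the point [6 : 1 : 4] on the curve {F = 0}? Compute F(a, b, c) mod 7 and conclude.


F(6,1,4) ≡ 1 (mod 7); P is NOT on the curve.

Evaluate F(6, 1, 4) term-by-term (mod 7).
  X**2 ↦ 1·36·1·1 = 36
  -3*X*Y ↦ -3·6·1·1 = -18
  3*Y**2 ↦ 3·1·1·1 = 3
  3*Y*Z ↦ 3·1·1·4 = 12
  -2*Z**2 ↦ -2·1·1·16 = -32
Sum: F(6, 1, 4) = (36) + (-18) + (3) + (12) + (-32) = 1.
Reducing mod 7: 1 ≡ 1 (mod 7).
Since F(a, b, c) ≡ 1 ≠ 0 (mod 7), P does NOT lie on the curve.


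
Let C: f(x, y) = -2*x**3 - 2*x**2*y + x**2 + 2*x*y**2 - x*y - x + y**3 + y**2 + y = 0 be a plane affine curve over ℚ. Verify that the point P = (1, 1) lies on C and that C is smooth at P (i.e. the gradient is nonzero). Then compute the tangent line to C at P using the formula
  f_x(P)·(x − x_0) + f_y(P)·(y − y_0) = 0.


Tangent line at P: -8*x + 7*y + 1 = 0.

Step 1: f(1, 1) = 0, so P lies on C.
Step 2: partial derivatives
  f_x(x, y) = -6*x**2 - 4*x*y + 2*x + 2*y**2 - y - 1, f_y(x, y) = -2*x**2 + 4*x*y - x + 3*y**2 + 2*y + 1.
  f_x(P) = -8, f_y(P) = 7 (gradient nonzero, so P is smooth).
Step 3: tangent line at P: -8·(x − 1) + 7·(y − 1) = 0.
Expanding: -8*x + 7*y + 1 = 0.


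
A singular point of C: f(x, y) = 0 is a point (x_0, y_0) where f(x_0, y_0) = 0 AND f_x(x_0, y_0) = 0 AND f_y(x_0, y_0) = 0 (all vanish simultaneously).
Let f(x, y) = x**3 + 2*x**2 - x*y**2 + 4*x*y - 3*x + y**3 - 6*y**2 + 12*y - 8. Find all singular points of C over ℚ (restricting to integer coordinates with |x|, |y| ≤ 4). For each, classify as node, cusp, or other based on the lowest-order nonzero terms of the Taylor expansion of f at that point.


Singular points: {(-1, 2)}; classification: node.

Compute partial derivatives:
  f_x = 3*x**2 + 4*x - y**2 + 4*y - 3.
  f_y = -2*x*y + 4*x + 3*y**2 - 12*y + 12.
Scan x_0 ∈ {−4, ..., 4}. For each x_0, f_y(x_0, y) is a polynomial in y; find its integer roots y ∈ {−4, ..., 4}, then test f_x and f at those candidates.
  x = -4: f_y(-4, y) = 3*y**2 - 4*y - 4; vanishes at y ∈ {2}. (-4, 2): f_x = 33 ≠ 0.
  x = -3: f_y(-3, y) = 3*y**2 - 6*y; vanishes at y ∈ {0, 2}. (-3, 0): f_x = 12 ≠ 0; (-3, 2): f_x = 16 ≠ 0.
  x = -2: f_y(-2, y) = 3*y**2 - 8*y + 4; vanishes at y ∈ {2}. (-2, 2): f_x = 5 ≠ 0.
  x = -1: f_y(-1, y) = 3*y**2 - 10*y + 8; vanishes at y ∈ {2}. (-1, 2): f_x = 0, f = 0 — SINGULAR.
  x = 0: f_y(0, y) = 3*y**2 - 12*y + 12; vanishes at y ∈ {2}. (0, 2): f_x = 1 ≠ 0.
  x = 1: f_y(1, y) = 3*y**2 - 14*y + 16; vanishes at y ∈ {2}. (1, 2): f_x = 8 ≠ 0.
  x = 2: f_y(2, y) = 3*y**2 - 16*y + 20; vanishes at y ∈ {2}. (2, 2): f_x = 21 ≠ 0.
  x = 3: f_y(3, y) = 3*y**2 - 18*y + 24; vanishes at y ∈ {2, 4}. (3, 2): f_x = 40 ≠ 0; (3, 4): f_x = 36 ≠ 0.
  x = 4: f_y(4, y) = 3*y**2 - 20*y + 28; vanishes at y ∈ {2}. (4, 2): f_x = 65 ≠ 0.
Only singular point on the grid: (-1, 2).
Classify: substitute x = -1 + u, y = 2 + v and expand: f = u**3 - u**2 - u*v**2 + v**3 + v**2.
No constant or linear terms (consistent with a singular point). Quadratic part: -u**2 + v**2. Cubic part: u**3 - u*v**2 + v**3.
The quadratic part v**2 - u**2 = (v − u)(v + u) splits into two distinct linear factors, so there are two distinct tangent lines y − 2 = ±(x − -1) — this is a node (ordinary double point).
Classification: node.


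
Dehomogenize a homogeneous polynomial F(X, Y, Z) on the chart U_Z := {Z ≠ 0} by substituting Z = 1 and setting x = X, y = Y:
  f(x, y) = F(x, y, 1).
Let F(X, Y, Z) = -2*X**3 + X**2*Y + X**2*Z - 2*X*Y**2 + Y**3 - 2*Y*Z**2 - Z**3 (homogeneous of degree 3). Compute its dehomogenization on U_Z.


f(x, y) = -2*x**3 + x**2*y + x**2 - 2*x*y**2 + y**3 - 2*y - 1

On U_Z we set Z = 1. Each monomial c·X^i·Y^j·Z^k in F becomes c·x^i·y^j·1^k = c·x^i·y^j.
Substituting Z = 1: F(X, Y, 1) = -2*x**3 + x**2*y + x**2 - 2*x*y**2 + y**3 - 2*y - 1.
Note: deg(f) ≤ deg(F) = 3; strict inequality happens when F is divisible by Z (lost terms).


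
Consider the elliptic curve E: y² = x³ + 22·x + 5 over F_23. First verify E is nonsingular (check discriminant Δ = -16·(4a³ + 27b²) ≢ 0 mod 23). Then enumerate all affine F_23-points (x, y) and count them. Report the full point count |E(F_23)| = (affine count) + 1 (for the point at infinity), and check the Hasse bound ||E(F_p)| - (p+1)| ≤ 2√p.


Affine points = {(3, 11), (3, 12), (6, 10), (6, 13), (8, 7), (8, 16), (9, 9), (9, 14), (10, 11), (10, 12), (13, 2), (13, 21), (17, 5), (17, 18), (18, 0), (20, 2), (20, 21)}; affine count = 17; |E(F_23)| = 18.

Discriminant check: Δ ∝ 4a³ + 27b² = 4·22³ + 27·5² = 4·10648 + 27·25 ≡ 4 (mod 23). Nonzero ⇒ E is nonsingular.
For each x ∈ F_23, compute rhs = x³ + 22·x + 5 mod 23, then count y ∈ F_23 with y² ≡ rhs.
  x = 0: rhs = 5, matching y values: none (0 points).
  x = 1: rhs = 5, matching y values: none (0 points).
  x = 2: rhs = 11, matching y values: none (0 points).
  x = 3: rhs = 6, matching y values: 11, 12 (2 points).
  x = 4: rhs = 19, matching y values: none (0 points).
  x = 5: rhs = 10, matching y values: none (0 points).
  x = 6: rhs = 8, matching y values: 10, 13 (2 points).
  x = 7: rhs = 19, matching y values: none (0 points).
  x = 8: rhs = 3, matching y values: 7, 16 (2 points).
  x = 9: rhs = 12, matching y values: 9, 14 (2 points).
  x = 10: rhs = 6, matching y values: 11, 12 (2 points).
  x = 11: rhs = 14, matching y values: none (0 points).
  x = 12: rhs = 19, matching y values: none (0 points).
  x = 13: rhs = 4, matching y values: 2, 21 (2 points).
  x = 14: rhs = 21, matching y values: none (0 points).
  x = 15: rhs = 7, matching y values: none (0 points).
  x = 16: rhs = 14, matching y values: none (0 points).
  x = 17: rhs = 2, matching y values: 5, 18 (2 points).
  x = 18: rhs = 0, matching y values: 0 (1 points).
  x = 19: rhs = 14, matching y values: none (0 points).
  x = 20: rhs = 4, matching y values: 2, 21 (2 points).
  x = 21: rhs = 22, matching y values: none (0 points).
  x = 22: rhs = 5, matching y values: none (0 points).
Total affine count: 17.
Full point count |E(F_23)| = 17 + 1 = 18.
Hasse bound: |18 − (23+1)| = |-6| = 6 ≤ 2√23 ≈ 9.5917 ✓.


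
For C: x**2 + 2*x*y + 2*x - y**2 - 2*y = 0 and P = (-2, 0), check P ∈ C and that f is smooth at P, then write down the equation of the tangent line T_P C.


Tangent line at P: -2*x - 6*y - 4 = 0.

Step 1: f(-2, 0) = 0, so P lies on C.
Step 2: partial derivatives
  f_x(x, y) = 2*x + 2*y + 2, f_y(x, y) = 2*x - 2*y - 2.
  f_x(P) = -2, f_y(P) = -6 (gradient nonzero, so P is smooth).
Step 3: tangent line at P: -2·(x − -2) + -6·(y − 0) = 0.
Expanding: -2*x - 6*y - 4 = 0.


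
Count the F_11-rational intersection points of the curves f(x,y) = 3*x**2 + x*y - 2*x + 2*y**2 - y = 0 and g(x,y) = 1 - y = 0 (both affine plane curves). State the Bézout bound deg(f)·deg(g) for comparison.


Common zeros: {(2, 1)}; count = 1; Bézout bound = 2.

deg(f) = 2, deg(g) = 1, so Bézout bound = 2.
Scan x ∈ F_11. For each x, list the y ∈ F_11 with f(x, y) ≡ 0 and those with g(x, y) ≡ 0 (mod 11); the common zeros in that column are the intersection.
  x = 0: f ≡ 0 at y ∈ {0, 6}; g ≡ 0 at y ∈ {1}; common: ∅.
  x = 1: f ≡ 0 at y ∈ {4, 7}; g ≡ 0 at y ∈ {1}; common: ∅.
  x = 2: f ≡ 0 at y ∈ {1, 4}; g ≡ 0 at y ∈ {1}; common: {1}.
  x = 3: f ≡ 0 at y ∈ {2, 8}; g ≡ 0 at y ∈ {1}; common: ∅.
  x = 4: f ≡ 0 at y ∈ ∅; g ≡ 0 at y ∈ {1}; common: ∅.
  x = 5: f ≡ 0 at y ∈ ∅; g ≡ 0 at y ∈ {1}; common: ∅.
  x = 6: f ≡ 0 at y ∈ {6, 8}; g ≡ 0 at y ∈ {1}; common: ∅.
  x = 7: f ≡ 0 at y ∈ ∅; g ≡ 0 at y ∈ {1}; common: ∅.
  x = 8: f ≡ 0 at y ∈ {0, 2}; g ≡ 0 at y ∈ {1}; common: ∅.
  x = 9: f ≡ 0 at y ∈ ∅; g ≡ 0 at y ∈ {1}; common: ∅.
  x = 10: f ≡ 0 at y ∈ ∅; g ≡ 0 at y ∈ {1}; common: ∅.
Collecting: common zeros = {(2, 1)}, so the count is 1.
Comparison with the Bézout bound: 1 ≤ 2 = deg(f)·deg(g), as expected for curves with no common component (the affine F_11-count falls short of the bound because intersections may lie at infinity, over extension fields, or carry multiplicity).


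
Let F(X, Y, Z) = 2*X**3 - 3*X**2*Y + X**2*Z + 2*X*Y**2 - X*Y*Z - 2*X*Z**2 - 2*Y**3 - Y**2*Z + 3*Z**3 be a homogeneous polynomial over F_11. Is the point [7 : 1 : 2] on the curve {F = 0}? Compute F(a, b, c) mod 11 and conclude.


F(7,1,2) ≡ 7 (mod 11); P is NOT on the curve.

Evaluate F(7, 1, 2) term-by-term (mod 11).
  2*X**3 ↦ 2·343·1·1 = 686
  -3*X**2*Y ↦ -3·49·1·1 = -147
  X**2*Z ↦ 1·49·1·2 = 98
  2*X*Y**2 ↦ 2·7·1·1 = 14
  -X*Y*Z ↦ -1·7·1·2 = -14
  -2*X*Z**2 ↦ -2·7·1·4 = -56
  -2*Y**3 ↦ -2·1·1·1 = -2
  -Y**2*Z ↦ -1·1·1·2 = -2
  3*Z**3 ↦ 3·1·1·8 = 24
Sum: F(7, 1, 2) = (686) + (-147) + (98) + (14) + (-14) + (-56) + (-2) + (-2) + (24) = 601.
Reducing mod 11: 601 ≡ 7 (mod 11).
Since F(a, b, c) ≡ 7 ≠ 0 (mod 11), P does NOT lie on the curve.


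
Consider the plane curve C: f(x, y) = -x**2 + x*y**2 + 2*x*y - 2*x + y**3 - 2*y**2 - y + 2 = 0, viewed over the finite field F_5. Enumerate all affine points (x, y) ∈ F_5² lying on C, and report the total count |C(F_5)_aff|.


Affine F_5-points: {(0, 1), (0, 2), (0, 4), (1, 1), (1, 2), (1, 3), (2, 3), (2, 4)}; count = 8.

For each of the 25 pairs (x, y) ∈ F_5², evaluate f(x, y) mod 5. Record the zeros.
  x = 0: [0↦2, 1↦0, 2↦0, 3↦3, 4↦0]  zeros at y ∈ {1, 2, 4}
  x = 1: [0↦4, 1↦0, 2↦0, 3↦0, 4↦1]  zeros at y ∈ {1, 2, 3}
  x = 2: [0↦4, 1↦3, 2↦3, 3↦0, 4↦0]  zeros at y ∈ {3, 4}
  x = 3: [0↦2, 1↦4, 2↦4, 3↦3, 4↦2]  zeros at y ∈ ∅
  x = 4: [0↦3, 1↦3, 2↦3, 3↦4, 4↦2]  zeros at y ∈ ∅
Collecting zeros: affine points = {(0, 1), (0, 2), (0, 4), (1, 1), (1, 2), (1, 3), (2, 3), (2, 4)}.
Total count |C(F_5)_aff| = 8.


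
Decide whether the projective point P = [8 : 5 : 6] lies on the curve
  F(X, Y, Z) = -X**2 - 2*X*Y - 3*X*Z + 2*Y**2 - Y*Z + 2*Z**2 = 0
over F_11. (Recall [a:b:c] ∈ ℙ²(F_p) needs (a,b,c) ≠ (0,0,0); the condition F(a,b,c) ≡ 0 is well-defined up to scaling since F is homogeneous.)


F(8,5,6) ≡ 2 (mod 11); P is NOT on the curve.

Evaluate F(8, 5, 6) term-by-term (mod 11).
  -X**2 ↦ -1·64·1·1 = -64
  -2*X*Y ↦ -2·8·5·1 = -80
  -3*X*Z ↦ -3·8·1·6 = -144
  2*Y**2 ↦ 2·1·25·1 = 50
  -Y*Z ↦ -1·1·5·6 = -30
  2*Z**2 ↦ 2·1·1·36 = 72
Sum: F(8, 5, 6) = (-64) + (-80) + (-144) + (50) + (-30) + (72) = -196.
Reducing mod 11: -196 ≡ 2 (mod 11).
Since F(a, b, c) ≡ 2 ≠ 0 (mod 11), P does NOT lie on the curve.


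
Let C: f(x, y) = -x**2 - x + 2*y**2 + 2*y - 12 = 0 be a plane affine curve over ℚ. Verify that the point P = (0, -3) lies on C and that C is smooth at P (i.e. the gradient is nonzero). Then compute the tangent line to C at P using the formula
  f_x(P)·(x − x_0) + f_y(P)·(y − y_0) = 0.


Tangent line at P: -x - 10*y - 30 = 0.

Step 1: f(0, -3) = 0, so P lies on C.
Step 2: partial derivatives
  f_x(x, y) = -2*x - 1, f_y(x, y) = 4*y + 2.
  f_x(P) = -1, f_y(P) = -10 (gradient nonzero, so P is smooth).
Step 3: tangent line at P: -1·(x − 0) + -10·(y − -3) = 0.
Expanding: -x - 10*y - 30 = 0.


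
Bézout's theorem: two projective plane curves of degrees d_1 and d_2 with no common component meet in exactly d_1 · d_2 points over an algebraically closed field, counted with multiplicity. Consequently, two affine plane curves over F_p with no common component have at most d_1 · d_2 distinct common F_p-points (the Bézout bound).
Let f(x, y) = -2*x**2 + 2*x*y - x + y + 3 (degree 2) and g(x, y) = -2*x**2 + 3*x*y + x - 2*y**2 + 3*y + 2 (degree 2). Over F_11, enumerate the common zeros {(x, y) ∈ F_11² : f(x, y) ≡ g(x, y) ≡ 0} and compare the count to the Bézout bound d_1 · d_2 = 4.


Common zeros: ∅; count = 0; Bézout bound = 4.

deg(f) = 2, deg(g) = 2, so Bézout bound = 4.
Scan x ∈ F_11. For each x, list the y ∈ F_11 with f(x, y) ≡ 0 and those with g(x, y) ≡ 0 (mod 11); the common zeros in that column are the intersection.
  x = 0: f ≡ 0 at y ∈ {8}; g ≡ 0 at y ∈ {2, 5}; common: ∅.
  x = 1: f ≡ 0 at y ∈ {0}; g ≡ 0 at y ∈ {7}; common: ∅.
  x = 2: f ≡ 0 at y ∈ {8}; g ≡ 0 at y ∈ {4, 6}; common: ∅.
  x = 3: f ≡ 0 at y ∈ {1}; g ≡ 0 at y ∈ ∅; common: ∅.
  x = 4: f ≡ 0 at y ∈ {0}; g ≡ 0 at y ∈ ∅; common: ∅.
  x = 5: f ≡ 0 at y ∈ ∅; g ≡ 0 at y ∈ ∅; common: ∅.
  x = 6: f ≡ 0 at y ∈ {10}; g ≡ 0 at y ∈ ∅; common: ∅.
  x = 7: f ≡ 0 at y ∈ {9}; g ≡ 0 at y ∈ ∅; common: ∅.
  x = 8: f ≡ 0 at y ∈ {2}; g ≡ 0 at y ∈ {3, 5}; common: ∅.
  x = 9: f ≡ 0 at y ∈ {10}; g ≡ 0 at y ∈ {2}; common: ∅.
  x = 10: f ≡ 0 at y ∈ {2}; g ≡ 0 at y ∈ {4, 7}; common: ∅.
Collecting: common zeros = ∅, so the count is 0.
Comparison with the Bézout bound: 0 ≤ 4 = deg(f)·deg(g), as expected for curves with no common component (the affine F_11-count falls short of the bound because intersections may lie at infinity, over extension fields, or carry multiplicity).


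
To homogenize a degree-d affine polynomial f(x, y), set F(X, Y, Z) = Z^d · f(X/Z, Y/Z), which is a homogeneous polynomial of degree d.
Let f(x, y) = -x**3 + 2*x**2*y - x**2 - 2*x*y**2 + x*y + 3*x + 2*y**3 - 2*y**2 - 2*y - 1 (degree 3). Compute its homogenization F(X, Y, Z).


F(X, Y, Z) = -X**3 + 2*X**2*Y - X**2*Z - 2*X*Y**2 + X*Y*Z + 3*X*Z**2 + 2*Y**3 - 2*Y**2*Z - 2*Y*Z**2 - Z**3

deg(f) = 3.
Substitute x = X/Z, y = Y/Z into f, then multiply by Z^3.
  monomial -1·x^3·y^0 ↦ -1·X^3·Y^0·Z^0.
  monomial 2·x^2·y^1 ↦ 2·X^2·Y^1·Z^0.
  monomial -1·x^2·y^0 ↦ -1·X^2·Y^0·Z^1.
  monomial -2·x^1·y^2 ↦ -2·X^1·Y^2·Z^0.
  monomial 1·x^1·y^1 ↦ 1·X^1·Y^1·Z^1.
  monomial 3·x^1·y^0 ↦ 3·X^1·Y^0·Z^2.
  monomial 2·x^0·y^3 ↦ 2·X^0·Y^3·Z^0.
  monomial -2·x^0·y^2 ↦ -2·X^0·Y^2·Z^1.
  monomial -2·x^0·y^1 ↦ -2·X^0·Y^1·Z^2.
  monomial -1·x^0·y^0 ↦ -1·X^0·Y^0·Z^3.
Collecting: F(X, Y, Z) = -X**3 + 2*X**2*Y - X**2*Z - 2*X*Y**2 + X*Y*Z + 3*X*Z**2 + 2*Y**3 - 2*Y**2*Z - 2*Y*Z**2 - Z**3.


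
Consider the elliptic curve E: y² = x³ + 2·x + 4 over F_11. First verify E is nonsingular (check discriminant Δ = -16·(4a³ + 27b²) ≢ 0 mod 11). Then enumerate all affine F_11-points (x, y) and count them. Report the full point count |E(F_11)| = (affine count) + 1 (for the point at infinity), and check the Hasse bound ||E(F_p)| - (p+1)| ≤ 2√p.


Affine points = {(0, 2), (0, 9), (2, 4), (2, 7), (3, 2), (3, 9), (6, 1), (6, 10), (7, 3), (7, 8), (8, 2), (8, 9), (9, 5), (9, 6), (10, 1), (10, 10)}; affine count = 16; |E(F_11)| = 17.

Discriminant check: Δ ∝ 4a³ + 27b² = 4·2³ + 27·4² = 4·8 + 27·16 ≡ 2 (mod 11). Nonzero ⇒ E is nonsingular.
For each x ∈ F_11, compute rhs = x³ + 2·x + 4 mod 11, then count y ∈ F_11 with y² ≡ rhs.
  x = 0: rhs = 4, matching y values: 2, 9 (2 points).
  x = 1: rhs = 7, matching y values: none (0 points).
  x = 2: rhs = 5, matching y values: 4, 7 (2 points).
  x = 3: rhs = 4, matching y values: 2, 9 (2 points).
  x = 4: rhs = 10, matching y values: none (0 points).
  x = 5: rhs = 7, matching y values: none (0 points).
  x = 6: rhs = 1, matching y values: 1, 10 (2 points).
  x = 7: rhs = 9, matching y values: 3, 8 (2 points).
  x = 8: rhs = 4, matching y values: 2, 9 (2 points).
  x = 9: rhs = 3, matching y values: 5, 6 (2 points).
  x = 10: rhs = 1, matching y values: 1, 10 (2 points).
Total affine count: 16.
Full point count |E(F_11)| = 16 + 1 = 17.
Hasse bound: |17 − (11+1)| = |5| = 5 ≤ 2√11 ≈ 6.6332 ✓.


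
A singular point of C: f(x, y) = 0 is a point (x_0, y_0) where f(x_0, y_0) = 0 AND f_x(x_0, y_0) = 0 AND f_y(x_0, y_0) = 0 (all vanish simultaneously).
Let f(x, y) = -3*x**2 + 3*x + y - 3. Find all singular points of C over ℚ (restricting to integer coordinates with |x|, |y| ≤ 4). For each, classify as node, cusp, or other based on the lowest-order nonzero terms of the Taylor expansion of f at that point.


No singular points in the scanned grid; C is smooth there.

Compute partial derivatives:
  f_x = 3 - 6*x.
  f_y = 1.
f_y = 1 is a nonzero constant, so f_y never vanishes: no point (x, y) can satisfy f = f_x = f_y = 0. In particular no (x, y) ∈ {−4, ..., 4}² is singular; the curve is smooth.


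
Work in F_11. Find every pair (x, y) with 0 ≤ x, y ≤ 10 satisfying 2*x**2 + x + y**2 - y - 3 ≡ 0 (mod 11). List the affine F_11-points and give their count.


Affine F_11-points: {(1, 0), (1, 1), (4, 0), (4, 1), (6, 2), (6, 10), (7, 6), (9, 6), (10, 2), (10, 10)}; count = 10.

For each of the 121 pairs (x, y) ∈ F_11², evaluate f(x, y) mod 11. Record the zeros.
  x = 0: [0↦8, 1↦8, 2↦10, 3↦3, 4↦9, 5↦6, 6↦5, 7↦6, 8↦9, 9↦3, 10↦10]  zeros at y ∈ ∅
  x = 1: [0↦0, 1↦0, 2↦2, 3↦6, 4↦1, 5↦9, 6↦8, 7↦9, 8↦1, 9↦6, 10↦2]  zeros at y ∈ {0, 1}
  x = 2: [0↦7, 1↦7, 2↦9, 3↦2, 4↦8, 5↦5, 6↦4, 7↦5, 8↦8, 9↦2, 10↦9]  zeros at y ∈ ∅
  x = 3: [0↦7, 1↦7, 2↦9, 3↦2, 4↦8, 5↦5, 6↦4, 7↦5, 8↦8, 9↦2, 10↦9]  zeros at y ∈ ∅
  x = 4: [0↦0, 1↦0, 2↦2, 3↦6, 4↦1, 5↦9, 6↦8, 7↦9, 8↦1, 9↦6, 10↦2]  zeros at y ∈ {0, 1}
  x = 5: [0↦8, 1↦8, 2↦10, 3↦3, 4↦9, 5↦6, 6↦5, 7↦6, 8↦9, 9↦3, 10↦10]  zeros at y ∈ ∅
  x = 6: [0↦9, 1↦9, 2↦0, 3↦4, 4↦10, 5↦7, 6↦6, 7↦7, 8↦10, 9↦4, 10↦0]  zeros at y ∈ {2, 10}
  x = 7: [0↦3, 1↦3, 2↦5, 3↦9, 4↦4, 5↦1, 6↦0, 7↦1, 8↦4, 9↦9, 10↦5]  zeros at y ∈ {6}
  x = 8: [0↦1, 1↦1, 2↦3, 3↦7, 4↦2, 5↦10, 6↦9, 7↦10, 8↦2, 9↦7, 10↦3]  zeros at y ∈ ∅
  x = 9: [0↦3, 1↦3, 2↦5, 3↦9, 4↦4, 5↦1, 6↦0, 7↦1, 8↦4, 9↦9, 10↦5]  zeros at y ∈ {6}
  x = 10: [0↦9, 1↦9, 2↦0, 3↦4, 4↦10, 5↦7, 6↦6, 7↦7, 8↦10, 9↦4, 10↦0]  zeros at y ∈ {2, 10}
Collecting zeros: affine points = {(1, 0), (1, 1), (4, 0), (4, 1), (6, 2), (6, 10), (7, 6), (9, 6), (10, 2), (10, 10)}.
Total count |C(F_11)_aff| = 10.


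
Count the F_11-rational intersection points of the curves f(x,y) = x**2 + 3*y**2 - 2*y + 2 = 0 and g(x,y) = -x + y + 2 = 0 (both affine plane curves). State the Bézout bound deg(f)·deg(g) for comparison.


Common zeros: ∅; count = 0; Bézout bound = 2.

deg(f) = 2, deg(g) = 1, so Bézout bound = 2.
Scan x ∈ F_11. For each x, list the y ∈ F_11 with f(x, y) ≡ 0 and those with g(x, y) ≡ 0 (mod 11); the common zeros in that column are the intersection.
  x = 0: f ≡ 0 at y ∈ ∅; g ≡ 0 at y ∈ {9}; common: ∅.
  x = 1: f ≡ 0 at y ∈ {2, 6}; g ≡ 0 at y ∈ {10}; common: ∅.
  x = 2: f ≡ 0 at y ∈ {9, 10}; g ≡ 0 at y ∈ {0}; common: ∅.
  x = 3: f ≡ 0 at y ∈ {0, 8}; g ≡ 0 at y ∈ {1}; common: ∅.
  x = 4: f ≡ 0 at y ∈ ∅; g ≡ 0 at y ∈ {2}; common: ∅.
  x = 5: f ≡ 0 at y ∈ ∅; g ≡ 0 at y ∈ {3}; common: ∅.
  x = 6: f ≡ 0 at y ∈ ∅; g ≡ 0 at y ∈ {4}; common: ∅.
  x = 7: f ≡ 0 at y ∈ ∅; g ≡ 0 at y ∈ {5}; common: ∅.
  x = 8: f ≡ 0 at y ∈ {0, 8}; g ≡ 0 at y ∈ {6}; common: ∅.
  x = 9: f ≡ 0 at y ∈ {9, 10}; g ≡ 0 at y ∈ {7}; common: ∅.
  x = 10: f ≡ 0 at y ∈ {2, 6}; g ≡ 0 at y ∈ {8}; common: ∅.
Collecting: common zeros = ∅, so the count is 0.
Comparison with the Bézout bound: 0 ≤ 2 = deg(f)·deg(g), as expected for curves with no common component (the affine F_11-count falls short of the bound because intersections may lie at infinity, over extension fields, or carry multiplicity).


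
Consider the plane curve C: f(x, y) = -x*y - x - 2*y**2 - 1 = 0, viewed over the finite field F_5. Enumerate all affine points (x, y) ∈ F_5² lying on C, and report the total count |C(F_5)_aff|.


Affine F_5-points: {(1, 1), (2, 2), (4, 0), (4, 3)}; count = 4.

For each of the 25 pairs (x, y) ∈ F_5², evaluate f(x, y) mod 5. Record the zeros.
  x = 0: [0↦4, 1↦2, 2↦1, 3↦1, 4↦2]  zeros at y ∈ ∅
  x = 1: [0↦3, 1↦0, 2↦3, 3↦2, 4↦2]  zeros at y ∈ {1}
  x = 2: [0↦2, 1↦3, 2↦0, 3↦3, 4↦2]  zeros at y ∈ {2}
  x = 3: [0↦1, 1↦1, 2↦2, 3↦4, 4↦2]  zeros at y ∈ ∅
  x = 4: [0↦0, 1↦4, 2↦4, 3↦0, 4↦2]  zeros at y ∈ {0, 3}
Collecting zeros: affine points = {(1, 1), (2, 2), (4, 0), (4, 3)}.
Total count |C(F_5)_aff| = 4.


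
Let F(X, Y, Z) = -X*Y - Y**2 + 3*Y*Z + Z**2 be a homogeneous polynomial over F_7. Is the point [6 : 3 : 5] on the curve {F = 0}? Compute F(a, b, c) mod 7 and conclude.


F(6,3,5) ≡ 1 (mod 7); P is NOT on the curve.

Evaluate F(6, 3, 5) term-by-term (mod 7).
  -X*Y ↦ -1·6·3·1 = -18
  -Y**2 ↦ -1·1·9·1 = -9
  3*Y*Z ↦ 3·1·3·5 = 45
  Z**2 ↦ 1·1·1·25 = 25
Sum: F(6, 3, 5) = (-18) + (-9) + (45) + (25) = 43.
Reducing mod 7: 43 ≡ 1 (mod 7).
Since F(a, b, c) ≡ 1 ≠ 0 (mod 7), P does NOT lie on the curve.


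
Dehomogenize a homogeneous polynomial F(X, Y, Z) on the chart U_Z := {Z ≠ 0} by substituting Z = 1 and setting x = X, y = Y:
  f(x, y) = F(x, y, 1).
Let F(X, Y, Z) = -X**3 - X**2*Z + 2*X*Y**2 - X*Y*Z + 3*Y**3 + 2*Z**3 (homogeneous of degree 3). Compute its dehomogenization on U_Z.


f(x, y) = -x**3 - x**2 + 2*x*y**2 - x*y + 3*y**3 + 2

On U_Z we set Z = 1. Each monomial c·X^i·Y^j·Z^k in F becomes c·x^i·y^j·1^k = c·x^i·y^j.
Substituting Z = 1: F(X, Y, 1) = -x**3 - x**2 + 2*x*y**2 - x*y + 3*y**3 + 2.
Note: deg(f) ≤ deg(F) = 3; strict inequality happens when F is divisible by Z (lost terms).


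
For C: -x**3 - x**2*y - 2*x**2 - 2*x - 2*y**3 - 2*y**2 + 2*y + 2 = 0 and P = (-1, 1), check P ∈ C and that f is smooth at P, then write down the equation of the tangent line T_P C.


Tangent line at P: x - 9*y + 10 = 0.

Step 1: f(-1, 1) = 0, so P lies on C.
Step 2: partial derivatives
  f_x(x, y) = -3*x**2 - 2*x*y - 4*x - 2, f_y(x, y) = -x**2 - 6*y**2 - 4*y + 2.
  f_x(P) = 1, f_y(P) = -9 (gradient nonzero, so P is smooth).
Step 3: tangent line at P: 1·(x − -1) + -9·(y − 1) = 0.
Expanding: x - 9*y + 10 = 0.


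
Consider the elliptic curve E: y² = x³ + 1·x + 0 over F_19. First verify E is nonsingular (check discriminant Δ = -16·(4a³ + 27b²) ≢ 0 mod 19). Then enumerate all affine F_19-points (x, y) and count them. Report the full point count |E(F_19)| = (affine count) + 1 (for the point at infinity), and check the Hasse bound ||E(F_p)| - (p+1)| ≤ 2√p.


Affine points = {(0, 0), (3, 7), (3, 12), (4, 7), (4, 12), (5, 4), (5, 15), (8, 8), (8, 11), (9, 4), (9, 15), (12, 7), (12, 12), (13, 5), (13, 14), (17, 3), (17, 16), (18, 6), (18, 13)}; affine count = 19; |E(F_19)| = 20.

Discriminant check: Δ ∝ 4a³ + 27b² = 4·1³ + 27·0² = 4·1 + 27·0 ≡ 4 (mod 19). Nonzero ⇒ E is nonsingular.
For each x ∈ F_19, compute rhs = x³ + 1·x + 0 mod 19, then count y ∈ F_19 with y² ≡ rhs.
  x = 0: rhs = 0, matching y values: 0 (1 points).
  x = 1: rhs = 2, matching y values: none (0 points).
  x = 2: rhs = 10, matching y values: none (0 points).
  x = 3: rhs = 11, matching y values: 7, 12 (2 points).
  x = 4: rhs = 11, matching y values: 7, 12 (2 points).
  x = 5: rhs = 16, matching y values: 4, 15 (2 points).
  x = 6: rhs = 13, matching y values: none (0 points).
  x = 7: rhs = 8, matching y values: none (0 points).
  x = 8: rhs = 7, matching y values: 8, 11 (2 points).
  x = 9: rhs = 16, matching y values: 4, 15 (2 points).
  x = 10: rhs = 3, matching y values: none (0 points).
  x = 11: rhs = 12, matching y values: none (0 points).
  x = 12: rhs = 11, matching y values: 7, 12 (2 points).
  x = 13: rhs = 6, matching y values: 5, 14 (2 points).
  x = 14: rhs = 3, matching y values: none (0 points).
  x = 15: rhs = 8, matching y values: none (0 points).
  x = 16: rhs = 8, matching y values: none (0 points).
  x = 17: rhs = 9, matching y values: 3, 16 (2 points).
  x = 18: rhs = 17, matching y values: 6, 13 (2 points).
Total affine count: 19.
Full point count |E(F_19)| = 19 + 1 = 20.
Hasse bound: |20 − (19+1)| = |0| = 0 ≤ 2√19 ≈ 8.7178 ✓.
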